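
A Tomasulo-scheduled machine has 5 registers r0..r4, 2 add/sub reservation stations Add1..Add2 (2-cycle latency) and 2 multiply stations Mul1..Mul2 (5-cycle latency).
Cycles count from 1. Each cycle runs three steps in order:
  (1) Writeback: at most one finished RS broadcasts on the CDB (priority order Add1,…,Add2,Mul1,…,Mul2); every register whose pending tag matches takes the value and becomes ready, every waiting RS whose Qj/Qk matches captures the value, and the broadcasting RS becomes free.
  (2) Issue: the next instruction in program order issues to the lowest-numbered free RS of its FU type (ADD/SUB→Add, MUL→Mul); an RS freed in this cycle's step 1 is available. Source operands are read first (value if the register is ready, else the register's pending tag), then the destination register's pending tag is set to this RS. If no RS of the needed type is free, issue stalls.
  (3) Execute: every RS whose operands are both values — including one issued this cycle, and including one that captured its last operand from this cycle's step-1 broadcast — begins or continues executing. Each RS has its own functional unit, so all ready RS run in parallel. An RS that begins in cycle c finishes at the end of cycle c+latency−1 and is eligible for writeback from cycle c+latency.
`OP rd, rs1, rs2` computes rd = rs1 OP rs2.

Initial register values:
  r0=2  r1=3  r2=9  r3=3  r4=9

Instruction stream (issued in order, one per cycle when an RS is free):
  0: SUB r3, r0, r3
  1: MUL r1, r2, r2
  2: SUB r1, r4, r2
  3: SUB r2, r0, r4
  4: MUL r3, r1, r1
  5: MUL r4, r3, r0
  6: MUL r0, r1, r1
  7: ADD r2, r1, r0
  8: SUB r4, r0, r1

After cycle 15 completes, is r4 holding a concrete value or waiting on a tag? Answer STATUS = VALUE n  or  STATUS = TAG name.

STATUS = TAG Add2

c1: issue SUB r3<-Add1 | r0:2,r1:3,r2:9,r3:Add1,r4:9
c2: issue MUL r1<-Mul1 | r0:2,r1:Mul1,r2:9,r3:Add1,r4:9
c3: CDB Add1=-1; issue SUB r1<-Add1 | r0:2,r1:Add1,r2:9,r3:-1,r4:9
c4: issue SUB r2<-Add2 | r0:2,r1:Add1,r2:Add2,r3:-1,r4:9
c5: CDB Add1=0; issue MUL r3<-Mul2 | r0:2,r1:0,r2:Add2,r3:Mul2,r4:9
c6: CDB Add2=-7; stall | r0:2,r1:0,r2:-7,r3:Mul2,r4:9
c7: CDB Mul1=81; issue MUL r4<-Mul1 | r0:2,r1:0,r2:-7,r3:Mul2,r4:Mul1
c8: stall | r0:2,r1:0,r2:-7,r3:Mul2,r4:Mul1
c9: stall | r0:2,r1:0,r2:-7,r3:Mul2,r4:Mul1
c10: CDB Mul2=0; issue MUL r0<-Mul2 | r0:Mul2,r1:0,r2:-7,r3:0,r4:Mul1
c11: issue ADD r2<-Add1 | r0:Mul2,r1:0,r2:Add1,r3:0,r4:Mul1
c12: issue SUB r4<-Add2 | r0:Mul2,r1:0,r2:Add1,r3:0,r4:Add2
c13: - | r0:Mul2,r1:0,r2:Add1,r3:0,r4:Add2
c14: - | r0:Mul2,r1:0,r2:Add1,r3:0,r4:Add2
c15: CDB Mul1=0 | r0:Mul2,r1:0,r2:Add1,r3:0,r4:Add2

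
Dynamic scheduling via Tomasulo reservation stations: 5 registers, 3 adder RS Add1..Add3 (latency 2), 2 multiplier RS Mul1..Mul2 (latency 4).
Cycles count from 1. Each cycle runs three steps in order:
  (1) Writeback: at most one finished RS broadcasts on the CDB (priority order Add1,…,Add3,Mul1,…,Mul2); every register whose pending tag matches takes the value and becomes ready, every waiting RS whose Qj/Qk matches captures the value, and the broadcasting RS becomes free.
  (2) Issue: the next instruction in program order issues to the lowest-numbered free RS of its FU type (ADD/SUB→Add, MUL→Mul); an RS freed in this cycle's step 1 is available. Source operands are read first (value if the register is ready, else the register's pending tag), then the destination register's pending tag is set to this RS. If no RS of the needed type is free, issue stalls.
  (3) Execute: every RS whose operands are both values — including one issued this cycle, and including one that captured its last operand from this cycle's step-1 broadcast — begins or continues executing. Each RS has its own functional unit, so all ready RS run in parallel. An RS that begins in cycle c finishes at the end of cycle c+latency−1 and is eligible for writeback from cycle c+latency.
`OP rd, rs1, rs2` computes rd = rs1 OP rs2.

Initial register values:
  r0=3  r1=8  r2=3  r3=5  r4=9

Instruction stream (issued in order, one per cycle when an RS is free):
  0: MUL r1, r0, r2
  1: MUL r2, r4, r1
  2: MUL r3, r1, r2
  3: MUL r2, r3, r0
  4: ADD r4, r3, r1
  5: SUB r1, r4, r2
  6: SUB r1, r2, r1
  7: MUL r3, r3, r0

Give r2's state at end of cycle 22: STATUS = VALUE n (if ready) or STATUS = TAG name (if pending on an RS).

STATUS = VALUE 2187

  c1: issue MUL r1<-Mul1  regs: r0:3,r1:Mul1,r2:3,r3:5,r4:9
  c2: issue MUL r2<-Mul2  regs: r0:3,r1:Mul1,r2:Mul2,r3:5,r4:9
  c3: stall  regs: r0:3,r1:Mul1,r2:Mul2,r3:5,r4:9
  c4: stall  regs: r0:3,r1:Mul1,r2:Mul2,r3:5,r4:9
  c5: CDB Mul1=9; issue MUL r3<-Mul1  regs: r0:3,r1:9,r2:Mul2,r3:Mul1,r4:9
  c6: stall  regs: r0:3,r1:9,r2:Mul2,r3:Mul1,r4:9
  c7: stall  regs: r0:3,r1:9,r2:Mul2,r3:Mul1,r4:9
  c8: stall  regs: r0:3,r1:9,r2:Mul2,r3:Mul1,r4:9
  c9: CDB Mul2=81; issue MUL r2<-Mul2  regs: r0:3,r1:9,r2:Mul2,r3:Mul1,r4:9
  c10: issue ADD r4<-Add1  regs: r0:3,r1:9,r2:Mul2,r3:Mul1,r4:Add1
  c11: issue SUB r1<-Add2  regs: r0:3,r1:Add2,r2:Mul2,r3:Mul1,r4:Add1
  c12: issue SUB r1<-Add3  regs: r0:3,r1:Add3,r2:Mul2,r3:Mul1,r4:Add1
  c13: CDB Mul1=729; issue MUL r3<-Mul1  regs: r0:3,r1:Add3,r2:Mul2,r3:Mul1,r4:Add1
  c14: -  regs: r0:3,r1:Add3,r2:Mul2,r3:Mul1,r4:Add1
  c15: CDB Add1=738  regs: r0:3,r1:Add3,r2:Mul2,r3:Mul1,r4:738
  c16: -  regs: r0:3,r1:Add3,r2:Mul2,r3:Mul1,r4:738
  c17: CDB Mul1=2187  regs: r0:3,r1:Add3,r2:Mul2,r3:2187,r4:738
  c18: CDB Mul2=2187  regs: r0:3,r1:Add3,r2:2187,r3:2187,r4:738
  c19: -  regs: r0:3,r1:Add3,r2:2187,r3:2187,r4:738
  c20: CDB Add2=-1449  regs: r0:3,r1:Add3,r2:2187,r3:2187,r4:738
  c21: -  regs: r0:3,r1:Add3,r2:2187,r3:2187,r4:738
  c22: CDB Add3=3636  regs: r0:3,r1:3636,r2:2187,r3:2187,r4:738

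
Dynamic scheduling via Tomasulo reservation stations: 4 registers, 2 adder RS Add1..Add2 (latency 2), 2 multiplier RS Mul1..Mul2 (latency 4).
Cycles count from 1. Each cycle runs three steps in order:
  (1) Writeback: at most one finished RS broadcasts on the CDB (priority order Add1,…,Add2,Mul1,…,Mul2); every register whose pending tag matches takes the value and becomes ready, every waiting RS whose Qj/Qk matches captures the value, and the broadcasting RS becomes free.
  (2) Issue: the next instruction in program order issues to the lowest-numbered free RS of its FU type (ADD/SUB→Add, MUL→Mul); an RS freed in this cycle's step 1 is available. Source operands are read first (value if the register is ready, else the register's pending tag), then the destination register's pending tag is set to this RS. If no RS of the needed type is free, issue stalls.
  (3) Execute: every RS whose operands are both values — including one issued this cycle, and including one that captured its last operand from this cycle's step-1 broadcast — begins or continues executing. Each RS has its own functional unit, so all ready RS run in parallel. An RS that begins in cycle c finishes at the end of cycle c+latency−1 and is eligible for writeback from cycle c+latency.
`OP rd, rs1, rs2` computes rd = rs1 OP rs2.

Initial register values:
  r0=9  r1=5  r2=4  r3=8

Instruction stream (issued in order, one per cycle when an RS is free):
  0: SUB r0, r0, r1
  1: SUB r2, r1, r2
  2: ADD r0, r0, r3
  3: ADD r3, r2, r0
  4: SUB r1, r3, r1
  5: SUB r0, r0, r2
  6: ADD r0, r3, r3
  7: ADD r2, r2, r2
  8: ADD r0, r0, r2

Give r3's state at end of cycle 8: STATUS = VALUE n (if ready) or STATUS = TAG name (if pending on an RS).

STATUS = VALUE 13

  c1: issue SUB r0<-Add1  regs: r0:Add1,r1:5,r2:4,r3:8
  c2: issue SUB r2<-Add2  regs: r0:Add1,r1:5,r2:Add2,r3:8
  c3: CDB Add1=4; issue ADD r0<-Add1  regs: r0:Add1,r1:5,r2:Add2,r3:8
  c4: CDB Add2=1; issue ADD r3<-Add2  regs: r0:Add1,r1:5,r2:1,r3:Add2
  c5: CDB Add1=12; issue SUB r1<-Add1  regs: r0:12,r1:Add1,r2:1,r3:Add2
  c6: stall  regs: r0:12,r1:Add1,r2:1,r3:Add2
  c7: CDB Add2=13; issue SUB r0<-Add2  regs: r0:Add2,r1:Add1,r2:1,r3:13
  c8: stall  regs: r0:Add2,r1:Add1,r2:1,r3:13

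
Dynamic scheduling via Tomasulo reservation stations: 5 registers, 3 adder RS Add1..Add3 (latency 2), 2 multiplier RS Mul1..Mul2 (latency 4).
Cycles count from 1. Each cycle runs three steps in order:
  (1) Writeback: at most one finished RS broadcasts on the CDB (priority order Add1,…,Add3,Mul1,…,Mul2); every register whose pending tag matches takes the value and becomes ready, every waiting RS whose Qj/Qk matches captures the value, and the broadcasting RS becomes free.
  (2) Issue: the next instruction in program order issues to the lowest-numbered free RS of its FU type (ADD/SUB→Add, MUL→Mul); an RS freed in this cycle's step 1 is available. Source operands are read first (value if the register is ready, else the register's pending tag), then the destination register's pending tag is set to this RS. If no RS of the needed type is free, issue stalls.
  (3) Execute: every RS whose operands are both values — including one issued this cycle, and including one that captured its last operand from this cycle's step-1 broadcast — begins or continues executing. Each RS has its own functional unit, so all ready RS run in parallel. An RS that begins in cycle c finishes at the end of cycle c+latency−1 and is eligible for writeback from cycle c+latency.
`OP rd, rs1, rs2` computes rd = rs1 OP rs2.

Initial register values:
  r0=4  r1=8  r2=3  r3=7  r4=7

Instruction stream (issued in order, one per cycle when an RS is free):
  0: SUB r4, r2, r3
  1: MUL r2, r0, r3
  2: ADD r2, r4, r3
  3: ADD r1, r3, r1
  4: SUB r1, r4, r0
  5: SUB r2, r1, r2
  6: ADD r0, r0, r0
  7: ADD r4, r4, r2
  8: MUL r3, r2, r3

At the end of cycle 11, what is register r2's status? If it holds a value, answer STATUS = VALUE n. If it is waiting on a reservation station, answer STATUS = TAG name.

STATUS = VALUE -11

c1: issue SUB r4<-Add1 | r0:4,r1:8,r2:3,r3:7,r4:Add1
c2: issue MUL r2<-Mul1 | r0:4,r1:8,r2:Mul1,r3:7,r4:Add1
c3: CDB Add1=-4; issue ADD r2<-Add1 | r0:4,r1:8,r2:Add1,r3:7,r4:-4
c4: issue ADD r1<-Add2 | r0:4,r1:Add2,r2:Add1,r3:7,r4:-4
c5: CDB Add1=3; issue SUB r1<-Add1 | r0:4,r1:Add1,r2:3,r3:7,r4:-4
c6: CDB Add2=15; issue SUB r2<-Add2 | r0:4,r1:Add1,r2:Add2,r3:7,r4:-4
c7: CDB Add1=-8; issue ADD r0<-Add1 | r0:Add1,r1:-8,r2:Add2,r3:7,r4:-4
c8: CDB Mul1=28; issue ADD r4<-Add3 | r0:Add1,r1:-8,r2:Add2,r3:7,r4:Add3
c9: CDB Add1=8; issue MUL r3<-Mul1 | r0:8,r1:-8,r2:Add2,r3:Mul1,r4:Add3
c10: CDB Add2=-11 | r0:8,r1:-8,r2:-11,r3:Mul1,r4:Add3
c11: - | r0:8,r1:-8,r2:-11,r3:Mul1,r4:Add3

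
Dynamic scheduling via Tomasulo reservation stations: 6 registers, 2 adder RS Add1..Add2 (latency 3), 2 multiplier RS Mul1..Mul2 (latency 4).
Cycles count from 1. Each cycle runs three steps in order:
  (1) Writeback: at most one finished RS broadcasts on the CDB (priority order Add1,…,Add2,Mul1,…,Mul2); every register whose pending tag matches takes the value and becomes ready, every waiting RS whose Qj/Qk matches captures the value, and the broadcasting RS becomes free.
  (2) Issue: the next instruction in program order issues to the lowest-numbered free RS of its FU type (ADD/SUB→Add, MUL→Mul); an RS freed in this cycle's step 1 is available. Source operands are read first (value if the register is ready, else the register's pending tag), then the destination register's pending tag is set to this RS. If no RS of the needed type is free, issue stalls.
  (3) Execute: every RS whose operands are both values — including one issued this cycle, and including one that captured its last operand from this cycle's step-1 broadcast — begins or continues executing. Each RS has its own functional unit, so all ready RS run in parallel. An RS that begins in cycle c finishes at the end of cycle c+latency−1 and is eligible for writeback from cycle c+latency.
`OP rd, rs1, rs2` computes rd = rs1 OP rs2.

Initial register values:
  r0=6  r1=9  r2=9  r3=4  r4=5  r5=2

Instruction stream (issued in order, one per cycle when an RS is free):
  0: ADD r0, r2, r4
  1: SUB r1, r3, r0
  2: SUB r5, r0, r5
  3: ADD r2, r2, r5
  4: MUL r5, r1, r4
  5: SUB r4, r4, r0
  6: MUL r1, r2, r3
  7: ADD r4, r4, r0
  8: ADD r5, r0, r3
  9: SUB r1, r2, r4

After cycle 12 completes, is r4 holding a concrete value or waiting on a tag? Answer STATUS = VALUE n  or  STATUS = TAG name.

STATUS = TAG Add1

  c1: issue ADD r0<-Add1  regs: r0:Add1,r1:9,r2:9,r3:4,r4:5,r5:2
  c2: issue SUB r1<-Add2  regs: r0:Add1,r1:Add2,r2:9,r3:4,r4:5,r5:2
  c3: stall  regs: r0:Add1,r1:Add2,r2:9,r3:4,r4:5,r5:2
  c4: CDB Add1=14; issue SUB r5<-Add1  regs: r0:14,r1:Add2,r2:9,r3:4,r4:5,r5:Add1
  c5: stall  regs: r0:14,r1:Add2,r2:9,r3:4,r4:5,r5:Add1
  c6: stall  regs: r0:14,r1:Add2,r2:9,r3:4,r4:5,r5:Add1
  c7: CDB Add1=12; issue ADD r2<-Add1  regs: r0:14,r1:Add2,r2:Add1,r3:4,r4:5,r5:12
  c8: CDB Add2=-10; issue MUL r5<-Mul1  regs: r0:14,r1:-10,r2:Add1,r3:4,r4:5,r5:Mul1
  c9: issue SUB r4<-Add2  regs: r0:14,r1:-10,r2:Add1,r3:4,r4:Add2,r5:Mul1
  c10: CDB Add1=21; issue MUL r1<-Mul2  regs: r0:14,r1:Mul2,r2:21,r3:4,r4:Add2,r5:Mul1
  c11: issue ADD r4<-Add1  regs: r0:14,r1:Mul2,r2:21,r3:4,r4:Add1,r5:Mul1
  c12: CDB Add2=-9; issue ADD r5<-Add2  regs: r0:14,r1:Mul2,r2:21,r3:4,r4:Add1,r5:Add2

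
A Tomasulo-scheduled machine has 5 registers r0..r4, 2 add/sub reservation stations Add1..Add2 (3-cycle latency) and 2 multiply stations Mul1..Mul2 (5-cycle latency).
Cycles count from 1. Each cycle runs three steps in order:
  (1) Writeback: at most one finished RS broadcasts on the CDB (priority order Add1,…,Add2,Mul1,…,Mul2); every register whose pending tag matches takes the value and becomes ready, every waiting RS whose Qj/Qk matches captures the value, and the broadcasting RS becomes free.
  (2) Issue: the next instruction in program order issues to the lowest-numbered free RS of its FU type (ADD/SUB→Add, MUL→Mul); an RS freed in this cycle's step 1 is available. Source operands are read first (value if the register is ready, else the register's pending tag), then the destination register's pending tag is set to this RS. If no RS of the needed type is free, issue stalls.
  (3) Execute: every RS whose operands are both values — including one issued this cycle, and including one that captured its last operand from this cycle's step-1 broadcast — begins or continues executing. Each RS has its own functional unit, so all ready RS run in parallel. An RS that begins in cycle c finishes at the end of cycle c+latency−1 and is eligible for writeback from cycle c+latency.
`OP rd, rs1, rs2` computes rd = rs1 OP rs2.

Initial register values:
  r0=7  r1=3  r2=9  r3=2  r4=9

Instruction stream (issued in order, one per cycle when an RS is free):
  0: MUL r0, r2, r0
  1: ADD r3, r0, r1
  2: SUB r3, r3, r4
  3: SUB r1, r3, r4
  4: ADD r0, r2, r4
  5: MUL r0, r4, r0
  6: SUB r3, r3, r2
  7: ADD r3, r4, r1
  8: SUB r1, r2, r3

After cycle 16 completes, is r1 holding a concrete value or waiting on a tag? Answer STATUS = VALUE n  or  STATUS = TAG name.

STATUS = VALUE 48

cycle 1: issue MUL r0<-Mul1 // r0:Mul1,r1:3,r2:9,r3:2,r4:9
cycle 2: issue ADD r3<-Add1 // r0:Mul1,r1:3,r2:9,r3:Add1,r4:9
cycle 3: issue SUB r3<-Add2 // r0:Mul1,r1:3,r2:9,r3:Add2,r4:9
cycle 4: stall // r0:Mul1,r1:3,r2:9,r3:Add2,r4:9
cycle 5: stall // r0:Mul1,r1:3,r2:9,r3:Add2,r4:9
cycle 6: CDB Mul1=63; stall // r0:63,r1:3,r2:9,r3:Add2,r4:9
cycle 7: stall // r0:63,r1:3,r2:9,r3:Add2,r4:9
cycle 8: stall // r0:63,r1:3,r2:9,r3:Add2,r4:9
cycle 9: CDB Add1=66; issue SUB r1<-Add1 // r0:63,r1:Add1,r2:9,r3:Add2,r4:9
cycle 10: stall // r0:63,r1:Add1,r2:9,r3:Add2,r4:9
cycle 11: stall // r0:63,r1:Add1,r2:9,r3:Add2,r4:9
cycle 12: CDB Add2=57; issue ADD r0<-Add2 // r0:Add2,r1:Add1,r2:9,r3:57,r4:9
cycle 13: issue MUL r0<-Mul1 // r0:Mul1,r1:Add1,r2:9,r3:57,r4:9
cycle 14: stall // r0:Mul1,r1:Add1,r2:9,r3:57,r4:9
cycle 15: CDB Add1=48; issue SUB r3<-Add1 // r0:Mul1,r1:48,r2:9,r3:Add1,r4:9
cycle 16: CDB Add2=18; issue ADD r3<-Add2 // r0:Mul1,r1:48,r2:9,r3:Add2,r4:9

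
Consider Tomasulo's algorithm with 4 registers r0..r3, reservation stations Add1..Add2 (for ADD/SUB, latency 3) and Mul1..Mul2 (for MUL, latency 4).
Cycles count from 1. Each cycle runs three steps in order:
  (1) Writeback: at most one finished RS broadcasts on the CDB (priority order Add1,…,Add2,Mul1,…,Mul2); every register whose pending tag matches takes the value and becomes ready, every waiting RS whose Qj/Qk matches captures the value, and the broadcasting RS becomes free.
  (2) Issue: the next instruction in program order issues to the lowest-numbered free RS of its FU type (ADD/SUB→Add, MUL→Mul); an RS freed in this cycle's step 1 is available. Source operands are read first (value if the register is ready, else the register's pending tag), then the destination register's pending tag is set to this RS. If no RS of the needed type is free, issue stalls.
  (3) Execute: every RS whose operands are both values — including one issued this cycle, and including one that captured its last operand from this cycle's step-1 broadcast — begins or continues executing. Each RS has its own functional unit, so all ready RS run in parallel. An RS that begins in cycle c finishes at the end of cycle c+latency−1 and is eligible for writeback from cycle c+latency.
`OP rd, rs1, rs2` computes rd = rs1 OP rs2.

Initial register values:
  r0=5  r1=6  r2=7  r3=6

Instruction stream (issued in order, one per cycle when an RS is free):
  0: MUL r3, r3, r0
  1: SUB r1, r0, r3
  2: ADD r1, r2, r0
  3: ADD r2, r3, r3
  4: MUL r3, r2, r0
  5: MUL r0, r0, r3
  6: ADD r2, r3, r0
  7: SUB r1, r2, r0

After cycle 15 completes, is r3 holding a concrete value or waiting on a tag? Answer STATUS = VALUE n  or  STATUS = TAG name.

  c1: issue MUL r3<-Mul1  regs: r0:5,r1:6,r2:7,r3:Mul1
  c2: issue SUB r1<-Add1  regs: r0:5,r1:Add1,r2:7,r3:Mul1
  c3: issue ADD r1<-Add2  regs: r0:5,r1:Add2,r2:7,r3:Mul1
  c4: stall  regs: r0:5,r1:Add2,r2:7,r3:Mul1
  c5: CDB Mul1=30; stall  regs: r0:5,r1:Add2,r2:7,r3:30
  c6: CDB Add2=12; issue ADD r2<-Add2  regs: r0:5,r1:12,r2:Add2,r3:30
  c7: issue MUL r3<-Mul1  regs: r0:5,r1:12,r2:Add2,r3:Mul1
  c8: CDB Add1=-25; issue MUL r0<-Mul2  regs: r0:Mul2,r1:12,r2:Add2,r3:Mul1
  c9: CDB Add2=60; issue ADD r2<-Add1  regs: r0:Mul2,r1:12,r2:Add1,r3:Mul1
  c10: issue SUB r1<-Add2  regs: r0:Mul2,r1:Add2,r2:Add1,r3:Mul1
  c11: -  regs: r0:Mul2,r1:Add2,r2:Add1,r3:Mul1
  c12: -  regs: r0:Mul2,r1:Add2,r2:Add1,r3:Mul1
  c13: CDB Mul1=300  regs: r0:Mul2,r1:Add2,r2:Add1,r3:300
  c14: -  regs: r0:Mul2,r1:Add2,r2:Add1,r3:300
  c15: -  regs: r0:Mul2,r1:Add2,r2:Add1,r3:300

STATUS = VALUE 300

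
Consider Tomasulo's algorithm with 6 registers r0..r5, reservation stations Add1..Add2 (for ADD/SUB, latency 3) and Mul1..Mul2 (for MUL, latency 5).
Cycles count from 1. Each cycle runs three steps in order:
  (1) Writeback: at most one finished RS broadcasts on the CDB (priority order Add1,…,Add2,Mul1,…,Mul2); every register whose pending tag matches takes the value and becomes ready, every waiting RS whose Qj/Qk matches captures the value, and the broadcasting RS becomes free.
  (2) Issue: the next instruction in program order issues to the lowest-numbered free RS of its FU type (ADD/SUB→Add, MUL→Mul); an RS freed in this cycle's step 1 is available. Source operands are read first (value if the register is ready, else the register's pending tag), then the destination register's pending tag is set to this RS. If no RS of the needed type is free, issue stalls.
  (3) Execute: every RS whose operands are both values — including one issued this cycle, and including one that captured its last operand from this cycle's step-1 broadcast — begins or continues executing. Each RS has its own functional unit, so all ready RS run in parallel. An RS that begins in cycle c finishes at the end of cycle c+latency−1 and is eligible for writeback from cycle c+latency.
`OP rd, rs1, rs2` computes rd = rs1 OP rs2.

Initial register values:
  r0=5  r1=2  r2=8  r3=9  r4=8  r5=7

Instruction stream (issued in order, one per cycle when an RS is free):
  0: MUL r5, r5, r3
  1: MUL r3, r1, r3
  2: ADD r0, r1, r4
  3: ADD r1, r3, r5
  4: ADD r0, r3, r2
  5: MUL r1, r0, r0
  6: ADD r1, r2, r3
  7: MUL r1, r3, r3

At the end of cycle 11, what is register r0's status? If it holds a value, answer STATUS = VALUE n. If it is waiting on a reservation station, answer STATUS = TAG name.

cycle 1: issue MUL r5<-Mul1 // r0:5,r1:2,r2:8,r3:9,r4:8,r5:Mul1
cycle 2: issue MUL r3<-Mul2 // r0:5,r1:2,r2:8,r3:Mul2,r4:8,r5:Mul1
cycle 3: issue ADD r0<-Add1 // r0:Add1,r1:2,r2:8,r3:Mul2,r4:8,r5:Mul1
cycle 4: issue ADD r1<-Add2 // r0:Add1,r1:Add2,r2:8,r3:Mul2,r4:8,r5:Mul1
cycle 5: stall // r0:Add1,r1:Add2,r2:8,r3:Mul2,r4:8,r5:Mul1
cycle 6: CDB Add1=10; issue ADD r0<-Add1 // r0:Add1,r1:Add2,r2:8,r3:Mul2,r4:8,r5:Mul1
cycle 7: CDB Mul1=63; issue MUL r1<-Mul1 // r0:Add1,r1:Mul1,r2:8,r3:Mul2,r4:8,r5:63
cycle 8: CDB Mul2=18; stall // r0:Add1,r1:Mul1,r2:8,r3:18,r4:8,r5:63
cycle 9: stall // r0:Add1,r1:Mul1,r2:8,r3:18,r4:8,r5:63
cycle 10: stall // r0:Add1,r1:Mul1,r2:8,r3:18,r4:8,r5:63
cycle 11: CDB Add1=26; issue ADD r1<-Add1 // r0:26,r1:Add1,r2:8,r3:18,r4:8,r5:63

STATUS = VALUE 26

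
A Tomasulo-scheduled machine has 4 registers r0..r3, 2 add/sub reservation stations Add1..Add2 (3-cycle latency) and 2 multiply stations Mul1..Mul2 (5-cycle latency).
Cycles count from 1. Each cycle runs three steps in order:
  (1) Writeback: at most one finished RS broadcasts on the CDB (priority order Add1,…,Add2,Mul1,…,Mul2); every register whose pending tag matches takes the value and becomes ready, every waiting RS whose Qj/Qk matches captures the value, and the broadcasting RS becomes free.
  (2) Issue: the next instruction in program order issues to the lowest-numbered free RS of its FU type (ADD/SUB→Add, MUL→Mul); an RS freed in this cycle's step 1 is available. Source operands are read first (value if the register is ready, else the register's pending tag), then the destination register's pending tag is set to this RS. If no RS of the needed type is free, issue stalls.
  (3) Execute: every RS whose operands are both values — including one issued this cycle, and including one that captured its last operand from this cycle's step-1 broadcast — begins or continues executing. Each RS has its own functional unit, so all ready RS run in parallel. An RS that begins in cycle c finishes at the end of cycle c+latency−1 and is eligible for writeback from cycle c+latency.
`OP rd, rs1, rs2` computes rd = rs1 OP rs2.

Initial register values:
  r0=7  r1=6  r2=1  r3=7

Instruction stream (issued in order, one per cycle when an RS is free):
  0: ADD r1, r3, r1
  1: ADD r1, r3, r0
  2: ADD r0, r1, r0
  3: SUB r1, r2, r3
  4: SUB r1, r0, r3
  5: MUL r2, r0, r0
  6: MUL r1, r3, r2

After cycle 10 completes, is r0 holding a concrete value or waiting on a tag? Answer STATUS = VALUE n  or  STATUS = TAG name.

cycle 1: issue ADD r1<-Add1 // r0:7,r1:Add1,r2:1,r3:7
cycle 2: issue ADD r1<-Add2 // r0:7,r1:Add2,r2:1,r3:7
cycle 3: stall // r0:7,r1:Add2,r2:1,r3:7
cycle 4: CDB Add1=13; issue ADD r0<-Add1 // r0:Add1,r1:Add2,r2:1,r3:7
cycle 5: CDB Add2=14; issue SUB r1<-Add2 // r0:Add1,r1:Add2,r2:1,r3:7
cycle 6: stall // r0:Add1,r1:Add2,r2:1,r3:7
cycle 7: stall // r0:Add1,r1:Add2,r2:1,r3:7
cycle 8: CDB Add1=21; issue SUB r1<-Add1 // r0:21,r1:Add1,r2:1,r3:7
cycle 9: CDB Add2=-6; issue MUL r2<-Mul1 // r0:21,r1:Add1,r2:Mul1,r3:7
cycle 10: issue MUL r1<-Mul2 // r0:21,r1:Mul2,r2:Mul1,r3:7

STATUS = VALUE 21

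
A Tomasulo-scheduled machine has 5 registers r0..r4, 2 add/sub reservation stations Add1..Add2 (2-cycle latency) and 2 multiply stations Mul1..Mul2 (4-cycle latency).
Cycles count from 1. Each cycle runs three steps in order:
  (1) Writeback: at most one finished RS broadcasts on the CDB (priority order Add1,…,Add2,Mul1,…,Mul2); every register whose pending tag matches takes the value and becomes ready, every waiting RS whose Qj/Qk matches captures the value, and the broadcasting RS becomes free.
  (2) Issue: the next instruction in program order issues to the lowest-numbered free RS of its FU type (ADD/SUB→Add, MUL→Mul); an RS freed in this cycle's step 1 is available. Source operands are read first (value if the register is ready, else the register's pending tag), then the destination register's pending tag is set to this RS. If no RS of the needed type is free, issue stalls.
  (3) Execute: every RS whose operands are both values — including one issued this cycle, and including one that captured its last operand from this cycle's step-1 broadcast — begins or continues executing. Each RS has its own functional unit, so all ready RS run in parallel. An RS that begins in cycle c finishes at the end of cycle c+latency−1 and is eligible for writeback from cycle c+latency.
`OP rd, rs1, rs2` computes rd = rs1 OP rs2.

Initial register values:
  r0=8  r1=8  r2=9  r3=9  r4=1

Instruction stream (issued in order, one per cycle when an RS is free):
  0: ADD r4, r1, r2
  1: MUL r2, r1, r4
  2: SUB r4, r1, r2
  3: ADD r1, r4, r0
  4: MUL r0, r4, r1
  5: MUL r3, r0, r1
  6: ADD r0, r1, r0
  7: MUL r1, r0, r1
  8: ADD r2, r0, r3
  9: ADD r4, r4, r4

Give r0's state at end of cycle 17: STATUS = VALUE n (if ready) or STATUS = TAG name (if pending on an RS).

STATUS = VALUE 15240

c1: issue ADD r4<-Add1 | r0:8,r1:8,r2:9,r3:9,r4:Add1
c2: issue MUL r2<-Mul1 | r0:8,r1:8,r2:Mul1,r3:9,r4:Add1
c3: CDB Add1=17; issue SUB r4<-Add1 | r0:8,r1:8,r2:Mul1,r3:9,r4:Add1
c4: issue ADD r1<-Add2 | r0:8,r1:Add2,r2:Mul1,r3:9,r4:Add1
c5: issue MUL r0<-Mul2 | r0:Mul2,r1:Add2,r2:Mul1,r3:9,r4:Add1
c6: stall | r0:Mul2,r1:Add2,r2:Mul1,r3:9,r4:Add1
c7: CDB Mul1=136; issue MUL r3<-Mul1 | r0:Mul2,r1:Add2,r2:136,r3:Mul1,r4:Add1
c8: stall | r0:Mul2,r1:Add2,r2:136,r3:Mul1,r4:Add1
c9: CDB Add1=-128; issue ADD r0<-Add1 | r0:Add1,r1:Add2,r2:136,r3:Mul1,r4:-128
c10: stall | r0:Add1,r1:Add2,r2:136,r3:Mul1,r4:-128
c11: CDB Add2=-120; stall | r0:Add1,r1:-120,r2:136,r3:Mul1,r4:-128
c12: stall | r0:Add1,r1:-120,r2:136,r3:Mul1,r4:-128
c13: stall | r0:Add1,r1:-120,r2:136,r3:Mul1,r4:-128
c14: stall | r0:Add1,r1:-120,r2:136,r3:Mul1,r4:-128
c15: CDB Mul2=15360; issue MUL r1<-Mul2 | r0:Add1,r1:Mul2,r2:136,r3:Mul1,r4:-128
c16: issue ADD r2<-Add2 | r0:Add1,r1:Mul2,r2:Add2,r3:Mul1,r4:-128
c17: CDB Add1=15240; issue ADD r4<-Add1 | r0:15240,r1:Mul2,r2:Add2,r3:Mul1,r4:Add1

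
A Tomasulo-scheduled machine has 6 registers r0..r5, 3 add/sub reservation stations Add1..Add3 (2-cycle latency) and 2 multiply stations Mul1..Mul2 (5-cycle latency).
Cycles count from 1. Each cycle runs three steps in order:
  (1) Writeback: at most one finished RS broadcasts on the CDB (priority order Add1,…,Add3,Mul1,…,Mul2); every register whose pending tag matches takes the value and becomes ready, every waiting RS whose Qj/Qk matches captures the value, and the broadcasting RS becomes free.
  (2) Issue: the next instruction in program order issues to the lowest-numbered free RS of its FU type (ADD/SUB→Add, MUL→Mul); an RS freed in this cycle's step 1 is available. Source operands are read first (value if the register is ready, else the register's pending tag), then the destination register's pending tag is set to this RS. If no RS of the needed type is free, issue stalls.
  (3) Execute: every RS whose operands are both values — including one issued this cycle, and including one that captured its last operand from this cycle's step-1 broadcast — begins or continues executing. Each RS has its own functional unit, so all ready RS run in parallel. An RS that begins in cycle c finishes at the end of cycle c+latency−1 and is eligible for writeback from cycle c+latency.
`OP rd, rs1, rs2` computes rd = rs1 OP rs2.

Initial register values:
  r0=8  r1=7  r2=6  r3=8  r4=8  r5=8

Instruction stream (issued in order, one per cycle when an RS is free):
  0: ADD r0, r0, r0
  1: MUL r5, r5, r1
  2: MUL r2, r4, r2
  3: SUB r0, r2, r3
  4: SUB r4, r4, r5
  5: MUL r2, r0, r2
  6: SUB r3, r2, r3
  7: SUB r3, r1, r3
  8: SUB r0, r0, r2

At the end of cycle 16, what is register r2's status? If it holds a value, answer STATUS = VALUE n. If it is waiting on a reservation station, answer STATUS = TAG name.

STATUS = VALUE 1920

  c1: issue ADD r0<-Add1  regs: r0:Add1,r1:7,r2:6,r3:8,r4:8,r5:8
  c2: issue MUL r5<-Mul1  regs: r0:Add1,r1:7,r2:6,r3:8,r4:8,r5:Mul1
  c3: CDB Add1=16; issue MUL r2<-Mul2  regs: r0:16,r1:7,r2:Mul2,r3:8,r4:8,r5:Mul1
  c4: issue SUB r0<-Add1  regs: r0:Add1,r1:7,r2:Mul2,r3:8,r4:8,r5:Mul1
  c5: issue SUB r4<-Add2  regs: r0:Add1,r1:7,r2:Mul2,r3:8,r4:Add2,r5:Mul1
  c6: stall  regs: r0:Add1,r1:7,r2:Mul2,r3:8,r4:Add2,r5:Mul1
  c7: CDB Mul1=56; issue MUL r2<-Mul1  regs: r0:Add1,r1:7,r2:Mul1,r3:8,r4:Add2,r5:56
  c8: CDB Mul2=48; issue SUB r3<-Add3  regs: r0:Add1,r1:7,r2:Mul1,r3:Add3,r4:Add2,r5:56
  c9: CDB Add2=-48; issue SUB r3<-Add2  regs: r0:Add1,r1:7,r2:Mul1,r3:Add2,r4:-48,r5:56
  c10: CDB Add1=40; issue SUB r0<-Add1  regs: r0:Add1,r1:7,r2:Mul1,r3:Add2,r4:-48,r5:56
  c11: -  regs: r0:Add1,r1:7,r2:Mul1,r3:Add2,r4:-48,r5:56
  c12: -  regs: r0:Add1,r1:7,r2:Mul1,r3:Add2,r4:-48,r5:56
  c13: -  regs: r0:Add1,r1:7,r2:Mul1,r3:Add2,r4:-48,r5:56
  c14: -  regs: r0:Add1,r1:7,r2:Mul1,r3:Add2,r4:-48,r5:56
  c15: CDB Mul1=1920  regs: r0:Add1,r1:7,r2:1920,r3:Add2,r4:-48,r5:56
  c16: -  regs: r0:Add1,r1:7,r2:1920,r3:Add2,r4:-48,r5:56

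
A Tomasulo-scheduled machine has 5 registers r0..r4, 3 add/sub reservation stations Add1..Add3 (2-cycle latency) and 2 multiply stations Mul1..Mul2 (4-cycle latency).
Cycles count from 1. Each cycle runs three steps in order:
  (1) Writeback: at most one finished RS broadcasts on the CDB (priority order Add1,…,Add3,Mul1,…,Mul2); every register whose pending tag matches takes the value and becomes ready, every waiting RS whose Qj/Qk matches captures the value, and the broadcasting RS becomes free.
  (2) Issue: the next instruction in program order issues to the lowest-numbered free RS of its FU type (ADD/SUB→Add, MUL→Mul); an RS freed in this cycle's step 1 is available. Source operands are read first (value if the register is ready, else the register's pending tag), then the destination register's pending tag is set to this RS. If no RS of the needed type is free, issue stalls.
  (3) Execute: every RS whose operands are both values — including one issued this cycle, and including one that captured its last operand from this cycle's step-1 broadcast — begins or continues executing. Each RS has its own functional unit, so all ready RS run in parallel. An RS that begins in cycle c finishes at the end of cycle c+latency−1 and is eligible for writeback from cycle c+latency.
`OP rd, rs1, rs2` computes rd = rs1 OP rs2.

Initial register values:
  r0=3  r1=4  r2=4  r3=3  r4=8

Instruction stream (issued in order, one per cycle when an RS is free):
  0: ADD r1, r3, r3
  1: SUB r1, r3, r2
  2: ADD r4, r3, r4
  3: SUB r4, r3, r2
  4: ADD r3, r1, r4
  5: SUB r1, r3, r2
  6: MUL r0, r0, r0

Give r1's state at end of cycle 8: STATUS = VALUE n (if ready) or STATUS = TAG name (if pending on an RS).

  c1: issue ADD r1<-Add1  regs: r0:3,r1:Add1,r2:4,r3:3,r4:8
  c2: issue SUB r1<-Add2  regs: r0:3,r1:Add2,r2:4,r3:3,r4:8
  c3: CDB Add1=6; issue ADD r4<-Add1  regs: r0:3,r1:Add2,r2:4,r3:3,r4:Add1
  c4: CDB Add2=-1; issue SUB r4<-Add2  regs: r0:3,r1:-1,r2:4,r3:3,r4:Add2
  c5: CDB Add1=11; issue ADD r3<-Add1  regs: r0:3,r1:-1,r2:4,r3:Add1,r4:Add2
  c6: CDB Add2=-1; issue SUB r1<-Add2  regs: r0:3,r1:Add2,r2:4,r3:Add1,r4:-1
  c7: issue MUL r0<-Mul1  regs: r0:Mul1,r1:Add2,r2:4,r3:Add1,r4:-1
  c8: CDB Add1=-2  regs: r0:Mul1,r1:Add2,r2:4,r3:-2,r4:-1

STATUS = TAG Add2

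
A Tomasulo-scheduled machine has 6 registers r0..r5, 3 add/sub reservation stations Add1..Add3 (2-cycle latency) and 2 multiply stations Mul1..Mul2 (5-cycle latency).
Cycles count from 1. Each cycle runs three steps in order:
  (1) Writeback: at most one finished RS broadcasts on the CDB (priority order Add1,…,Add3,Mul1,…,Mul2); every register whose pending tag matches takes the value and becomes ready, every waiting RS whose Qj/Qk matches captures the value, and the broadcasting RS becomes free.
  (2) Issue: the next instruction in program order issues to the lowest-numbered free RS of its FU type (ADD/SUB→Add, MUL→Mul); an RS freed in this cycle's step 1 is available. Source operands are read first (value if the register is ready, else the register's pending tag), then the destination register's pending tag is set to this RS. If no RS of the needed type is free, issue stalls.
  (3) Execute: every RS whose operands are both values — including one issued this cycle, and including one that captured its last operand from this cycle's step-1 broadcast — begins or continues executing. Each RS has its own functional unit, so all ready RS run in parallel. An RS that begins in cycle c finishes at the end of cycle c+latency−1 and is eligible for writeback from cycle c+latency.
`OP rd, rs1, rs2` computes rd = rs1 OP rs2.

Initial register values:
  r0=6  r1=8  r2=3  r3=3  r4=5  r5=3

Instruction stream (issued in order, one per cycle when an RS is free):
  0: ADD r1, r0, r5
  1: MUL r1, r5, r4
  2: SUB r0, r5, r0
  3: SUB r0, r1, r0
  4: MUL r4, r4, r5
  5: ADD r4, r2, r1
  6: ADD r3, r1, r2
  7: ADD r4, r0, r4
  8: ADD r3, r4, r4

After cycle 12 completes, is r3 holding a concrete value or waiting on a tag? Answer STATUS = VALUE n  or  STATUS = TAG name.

  c1: issue ADD r1<-Add1  regs: r0:6,r1:Add1,r2:3,r3:3,r4:5,r5:3
  c2: issue MUL r1<-Mul1  regs: r0:6,r1:Mul1,r2:3,r3:3,r4:5,r5:3
  c3: CDB Add1=9; issue SUB r0<-Add1  regs: r0:Add1,r1:Mul1,r2:3,r3:3,r4:5,r5:3
  c4: issue SUB r0<-Add2  regs: r0:Add2,r1:Mul1,r2:3,r3:3,r4:5,r5:3
  c5: CDB Add1=-3; issue MUL r4<-Mul2  regs: r0:Add2,r1:Mul1,r2:3,r3:3,r4:Mul2,r5:3
  c6: issue ADD r4<-Add1  regs: r0:Add2,r1:Mul1,r2:3,r3:3,r4:Add1,r5:3
  c7: CDB Mul1=15; issue ADD r3<-Add3  regs: r0:Add2,r1:15,r2:3,r3:Add3,r4:Add1,r5:3
  c8: stall  regs: r0:Add2,r1:15,r2:3,r3:Add3,r4:Add1,r5:3
  c9: CDB Add1=18; issue ADD r4<-Add1  regs: r0:Add2,r1:15,r2:3,r3:Add3,r4:Add1,r5:3
  c10: CDB Add2=18; issue ADD r3<-Add2  regs: r0:18,r1:15,r2:3,r3:Add2,r4:Add1,r5:3
  c11: CDB Add3=18  regs: r0:18,r1:15,r2:3,r3:Add2,r4:Add1,r5:3
  c12: CDB Add1=36  regs: r0:18,r1:15,r2:3,r3:Add2,r4:36,r5:3

STATUS = TAG Add2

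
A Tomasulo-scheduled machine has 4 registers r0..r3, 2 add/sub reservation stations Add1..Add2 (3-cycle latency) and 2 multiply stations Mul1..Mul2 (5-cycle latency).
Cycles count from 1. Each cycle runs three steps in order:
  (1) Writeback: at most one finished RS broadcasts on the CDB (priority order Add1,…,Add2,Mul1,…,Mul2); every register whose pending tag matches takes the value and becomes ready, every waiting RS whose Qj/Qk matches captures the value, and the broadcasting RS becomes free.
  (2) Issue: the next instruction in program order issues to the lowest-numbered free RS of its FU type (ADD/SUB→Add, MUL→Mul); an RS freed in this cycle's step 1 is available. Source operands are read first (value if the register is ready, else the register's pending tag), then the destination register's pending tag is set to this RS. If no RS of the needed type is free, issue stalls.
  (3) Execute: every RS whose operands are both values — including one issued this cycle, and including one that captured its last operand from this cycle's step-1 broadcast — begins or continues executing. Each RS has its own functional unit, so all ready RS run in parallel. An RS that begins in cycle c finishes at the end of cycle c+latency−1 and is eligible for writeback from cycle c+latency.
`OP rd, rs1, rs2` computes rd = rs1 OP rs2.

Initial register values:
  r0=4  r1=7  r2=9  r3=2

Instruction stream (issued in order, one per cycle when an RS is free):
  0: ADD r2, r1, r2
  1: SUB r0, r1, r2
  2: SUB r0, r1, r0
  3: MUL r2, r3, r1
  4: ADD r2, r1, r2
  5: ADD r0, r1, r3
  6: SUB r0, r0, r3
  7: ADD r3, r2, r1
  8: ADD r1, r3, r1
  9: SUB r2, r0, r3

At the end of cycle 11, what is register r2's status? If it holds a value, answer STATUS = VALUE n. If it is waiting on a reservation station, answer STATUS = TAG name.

cycle 1: issue ADD r2<-Add1 // r0:4,r1:7,r2:Add1,r3:2
cycle 2: issue SUB r0<-Add2 // r0:Add2,r1:7,r2:Add1,r3:2
cycle 3: stall // r0:Add2,r1:7,r2:Add1,r3:2
cycle 4: CDB Add1=16; issue SUB r0<-Add1 // r0:Add1,r1:7,r2:16,r3:2
cycle 5: issue MUL r2<-Mul1 // r0:Add1,r1:7,r2:Mul1,r3:2
cycle 6: stall // r0:Add1,r1:7,r2:Mul1,r3:2
cycle 7: CDB Add2=-9; issue ADD r2<-Add2 // r0:Add1,r1:7,r2:Add2,r3:2
cycle 8: stall // r0:Add1,r1:7,r2:Add2,r3:2
cycle 9: stall // r0:Add1,r1:7,r2:Add2,r3:2
cycle 10: CDB Add1=16; issue ADD r0<-Add1 // r0:Add1,r1:7,r2:Add2,r3:2
cycle 11: CDB Mul1=14; stall // r0:Add1,r1:7,r2:Add2,r3:2

STATUS = TAG Add2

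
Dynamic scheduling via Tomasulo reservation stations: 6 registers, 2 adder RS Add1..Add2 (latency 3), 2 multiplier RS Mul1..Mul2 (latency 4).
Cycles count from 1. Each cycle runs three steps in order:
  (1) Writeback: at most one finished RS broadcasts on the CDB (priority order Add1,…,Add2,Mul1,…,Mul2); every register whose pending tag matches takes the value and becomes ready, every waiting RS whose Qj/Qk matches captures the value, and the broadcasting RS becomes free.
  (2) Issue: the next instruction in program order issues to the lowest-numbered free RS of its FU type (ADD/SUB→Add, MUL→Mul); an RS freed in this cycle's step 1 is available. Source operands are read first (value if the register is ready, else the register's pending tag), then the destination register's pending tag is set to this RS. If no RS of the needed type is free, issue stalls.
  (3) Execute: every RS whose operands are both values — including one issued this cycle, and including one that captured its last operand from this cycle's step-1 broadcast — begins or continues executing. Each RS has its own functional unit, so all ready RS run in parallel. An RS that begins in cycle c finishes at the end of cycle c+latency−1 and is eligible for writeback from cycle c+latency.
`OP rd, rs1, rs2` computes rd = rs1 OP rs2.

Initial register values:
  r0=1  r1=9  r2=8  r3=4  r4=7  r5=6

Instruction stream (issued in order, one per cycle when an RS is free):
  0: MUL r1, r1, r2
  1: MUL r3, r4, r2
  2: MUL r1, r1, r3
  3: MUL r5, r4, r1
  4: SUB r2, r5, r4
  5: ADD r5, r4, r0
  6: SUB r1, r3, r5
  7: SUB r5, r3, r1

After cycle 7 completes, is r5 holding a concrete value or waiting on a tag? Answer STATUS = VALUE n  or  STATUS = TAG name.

cycle 1: issue MUL r1<-Mul1 // r0:1,r1:Mul1,r2:8,r3:4,r4:7,r5:6
cycle 2: issue MUL r3<-Mul2 // r0:1,r1:Mul1,r2:8,r3:Mul2,r4:7,r5:6
cycle 3: stall // r0:1,r1:Mul1,r2:8,r3:Mul2,r4:7,r5:6
cycle 4: stall // r0:1,r1:Mul1,r2:8,r3:Mul2,r4:7,r5:6
cycle 5: CDB Mul1=72; issue MUL r1<-Mul1 // r0:1,r1:Mul1,r2:8,r3:Mul2,r4:7,r5:6
cycle 6: CDB Mul2=56; issue MUL r5<-Mul2 // r0:1,r1:Mul1,r2:8,r3:56,r4:7,r5:Mul2
cycle 7: issue SUB r2<-Add1 // r0:1,r1:Mul1,r2:Add1,r3:56,r4:7,r5:Mul2

STATUS = TAG Mul2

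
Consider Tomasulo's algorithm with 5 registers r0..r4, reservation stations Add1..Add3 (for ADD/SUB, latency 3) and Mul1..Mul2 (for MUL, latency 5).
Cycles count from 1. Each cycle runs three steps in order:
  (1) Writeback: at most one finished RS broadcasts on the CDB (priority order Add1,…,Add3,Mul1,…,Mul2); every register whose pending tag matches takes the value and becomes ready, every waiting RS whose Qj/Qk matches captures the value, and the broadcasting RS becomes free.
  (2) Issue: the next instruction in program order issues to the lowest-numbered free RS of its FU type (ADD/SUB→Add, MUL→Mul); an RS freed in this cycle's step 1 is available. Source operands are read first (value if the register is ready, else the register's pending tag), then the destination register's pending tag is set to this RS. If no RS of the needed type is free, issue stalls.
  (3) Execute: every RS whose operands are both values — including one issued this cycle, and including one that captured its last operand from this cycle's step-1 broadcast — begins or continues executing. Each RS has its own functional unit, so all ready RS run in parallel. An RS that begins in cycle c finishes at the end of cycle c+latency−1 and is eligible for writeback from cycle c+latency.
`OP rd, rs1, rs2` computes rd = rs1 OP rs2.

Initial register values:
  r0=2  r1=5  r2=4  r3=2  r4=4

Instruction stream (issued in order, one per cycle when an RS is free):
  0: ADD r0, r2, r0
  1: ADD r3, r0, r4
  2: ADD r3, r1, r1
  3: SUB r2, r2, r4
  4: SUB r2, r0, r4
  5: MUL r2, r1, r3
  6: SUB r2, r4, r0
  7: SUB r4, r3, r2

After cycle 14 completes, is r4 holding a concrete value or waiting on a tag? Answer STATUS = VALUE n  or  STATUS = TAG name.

cycle 1: issue ADD r0<-Add1 // r0:Add1,r1:5,r2:4,r3:2,r4:4
cycle 2: issue ADD r3<-Add2 // r0:Add1,r1:5,r2:4,r3:Add2,r4:4
cycle 3: issue ADD r3<-Add3 // r0:Add1,r1:5,r2:4,r3:Add3,r4:4
cycle 4: CDB Add1=6; issue SUB r2<-Add1 // r0:6,r1:5,r2:Add1,r3:Add3,r4:4
cycle 5: stall // r0:6,r1:5,r2:Add1,r3:Add3,r4:4
cycle 6: CDB Add3=10; issue SUB r2<-Add3 // r0:6,r1:5,r2:Add3,r3:10,r4:4
cycle 7: CDB Add1=0; issue MUL r2<-Mul1 // r0:6,r1:5,r2:Mul1,r3:10,r4:4
cycle 8: CDB Add2=10; issue SUB r2<-Add1 // r0:6,r1:5,r2:Add1,r3:10,r4:4
cycle 9: CDB Add3=2; issue SUB r4<-Add2 // r0:6,r1:5,r2:Add1,r3:10,r4:Add2
cycle 10: - // r0:6,r1:5,r2:Add1,r3:10,r4:Add2
cycle 11: CDB Add1=-2 // r0:6,r1:5,r2:-2,r3:10,r4:Add2
cycle 12: CDB Mul1=50 // r0:6,r1:5,r2:-2,r3:10,r4:Add2
cycle 13: - // r0:6,r1:5,r2:-2,r3:10,r4:Add2
cycle 14: CDB Add2=12 // r0:6,r1:5,r2:-2,r3:10,r4:12

STATUS = VALUE 12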